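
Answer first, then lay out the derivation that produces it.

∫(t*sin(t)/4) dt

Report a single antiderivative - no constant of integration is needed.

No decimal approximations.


The answer is -t*cos(t)/4 + sin(t)/4.
Step 1. Integrate ∫(t*sin(t)/4) dt by parts with u = t, dv = (sin(t)/4) dt, so v = -cos(t)/4: now -t*cos(t)/4 + ∫(cos(t)/4) dt.
Step 2. Evaluate the standard form: now -t*cos(t)/4 + sin(t)/4.
Answer: -t*cos(t)/4 + sin(t)/4.


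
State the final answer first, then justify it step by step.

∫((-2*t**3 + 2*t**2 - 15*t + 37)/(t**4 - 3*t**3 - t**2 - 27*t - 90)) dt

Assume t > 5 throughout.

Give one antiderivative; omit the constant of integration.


The answer is -log(t - 5) - log(t + 2) - atan(t/3)/3.
Step 1. Decompose ∫((-2*t**3 + 2*t**2 - 15*t + 37)/(t**4 - 3*t**3 - t**2 - 27*t - 90)) dt by partial fractions, (-2*t**3 + 2*t**2 - 15*t + 37)/(t**4 - 3*t**3 - t**2 - 27*t - 90) = -1/(t**2 + 9) - 1/(t + 2) - 1/(t - 5): now ∫(-1/(t - 5)) dt + ∫(-1/(t + 2)) dt + ∫(-1/(t**2 + 9)) dt.
Step 2. Evaluate the standard form [assuming t > 5]: now -log(t - 5) + ∫(-1/(t + 2)) dt + ∫(-1/(t**2 + 9)) dt.
Step 3. Evaluate the standard form [assuming t > -2]: now -log(t - 5) - log(t + 2) + ∫(-1/(t**2 + 9)) dt.
Step 4. Evaluate the standard form: now -log(t - 5) - log(t + 2) - atan(t/3)/3.
Answer: -log(t - 5) - log(t + 2) - atan(t/3)/3.


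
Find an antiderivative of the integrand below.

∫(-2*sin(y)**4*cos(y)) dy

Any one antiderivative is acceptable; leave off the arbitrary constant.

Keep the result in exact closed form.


Answer: -2*sin(y)**5/5.


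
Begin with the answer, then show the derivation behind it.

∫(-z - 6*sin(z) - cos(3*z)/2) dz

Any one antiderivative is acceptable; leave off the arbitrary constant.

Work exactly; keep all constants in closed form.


The answer is -z**2/2 - sin(3*z)/6 + 6*cos(z).
Step 1. Rewrite: now ∫(-z) dz + ∫(-6*sin(z)) dz + ∫(-cos(3*z)/2) dz.
Step 2. Evaluate the standard form: now -z**2/2 + ∫(-6*sin(z)) dz + ∫(-cos(3*z)/2) dz.
Step 3. Evaluate the standard form: now -z**2/2 + 6*cos(z) + ∫(-cos(3*z)/2) dz.
Step 4. Evaluate the standard form: now -z**2/2 - sin(3*z)/6 + 6*cos(z).
Answer: -z**2/2 - sin(3*z)/6 + 6*cos(z).


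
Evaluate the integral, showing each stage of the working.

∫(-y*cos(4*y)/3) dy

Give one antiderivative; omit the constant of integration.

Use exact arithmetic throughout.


Step 1. Integrate ∫(-y*cos(4*y)/3) dy by parts with u = y, dv = (-cos(4*y)/3) dy, so v = -sin(4*y)/12: now -y*sin(4*y)/12 + ∫(sin(4*y)/12) dy.
Step 2. Evaluate the standard form: now -y*sin(4*y)/12 - cos(4*y)/48.
Answer: -y*sin(4*y)/12 - cos(4*y)/48.


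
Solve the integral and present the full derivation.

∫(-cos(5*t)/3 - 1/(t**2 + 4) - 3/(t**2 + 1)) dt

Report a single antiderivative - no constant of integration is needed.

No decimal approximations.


Step 1. Rewrite: now ∫(-3/(t**2 + 1)) dt + ∫(-1/(t**2 + 4)) dt + ∫(-cos(5*t)/3) dt.
Step 2. Evaluate the standard form: now -atan(t/2)/2 + ∫(-3/(t**2 + 1)) dt + ∫(-cos(5*t)/3) dt.
Step 3. Evaluate the standard form: now -atan(t/2)/2 - 3*atan(t) + ∫(-cos(5*t)/3) dt.
Step 4. Evaluate the standard form: now -sin(5*t)/15 - atan(t/2)/2 - 3*atan(t).
Answer: -sin(5*t)/15 - atan(t/2)/2 - 3*atan(t).


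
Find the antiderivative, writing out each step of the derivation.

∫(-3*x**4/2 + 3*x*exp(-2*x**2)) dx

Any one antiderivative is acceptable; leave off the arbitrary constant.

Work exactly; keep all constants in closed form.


Step 1. Rewrite: now ∫(-3*x**4/2) dx + ∫(3*x*exp(-2*x**2)) dx.
Step 2. Evaluate the standard form: now -3*x**5/10 + ∫(3*x*exp(-2*x**2)) dx.
Step 3. Substitute u = x**2, turning ∫(3*x*exp(-2*x**2)) dx into ∫(3*exp(-2*u)/2) du: now -3*x**5/10 + ∫(3*exp(-2*u)/2) du.
Step 4. Evaluate the standard form: now -3*x**5/10 - 3*exp(-2*u)/4.
Step 5. Substitute back u = x**2: now -3*x**5/10 - 3*exp(-2*x**2)/4.
Answer: -3*x**5/10 - 3*exp(-2*x**2)/4.


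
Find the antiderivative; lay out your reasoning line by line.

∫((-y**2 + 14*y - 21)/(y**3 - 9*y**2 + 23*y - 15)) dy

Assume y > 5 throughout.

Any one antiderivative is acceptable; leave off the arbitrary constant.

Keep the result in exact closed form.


Step 1. Decompose ∫((-y**2 + 14*y - 21)/(y**3 - 9*y**2 + 23*y - 15)) dy by partial fractions, (-y**2 + 14*y - 21)/(y**3 - 9*y**2 + 23*y - 15) = -1/(y - 1) - 3/(y - 3) + 3/(y - 5): now ∫(3/(y - 5)) dy + ∫(-3/(y - 3)) dy + ∫(-1/(y - 1)) dy.
Step 2. Evaluate the standard form [assuming y > 3]: now -3*log(y - 3) + ∫(3/(y - 5)) dy + ∫(-1/(y - 1)) dy.
Step 3. Evaluate the standard form [assuming y > 5]: now 3*log(y - 5) - 3*log(y - 3) + ∫(-1/(y - 1)) dy.
Step 4. Evaluate the standard form [assuming y > 1]: now 3*log(y - 5) - 3*log(y - 3) - log(y - 1).
Answer: 3*log(y - 5) - 3*log(y - 3) - log(y - 1).


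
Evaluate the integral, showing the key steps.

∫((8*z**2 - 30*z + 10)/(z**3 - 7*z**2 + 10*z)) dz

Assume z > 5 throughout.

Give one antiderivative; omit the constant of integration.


Step 1. Decompose ∫((8*z**2 - 30*z + 10)/(z**3 - 7*z**2 + 10*z)) dz by partial fractions, (8*z**2 - 30*z + 10)/(z**3 - 7*z**2 + 10*z) = 3/(z - 2) + 4/(z - 5) + 1/z: now ∫(1/z) dz + ∫(4/(z - 5)) dz + ∫(3/(z - 2)) dz.
Step 2. Evaluate the standard form [assuming z > 5]: now 4*log(z - 5) + ∫(1/z) dz + ∫(3/(z - 2)) dz.
Step 3. Evaluate the standard form [assuming z > 0]: now log(z) + 4*log(z - 5) + ∫(3/(z - 2)) dz.
Step 4. Evaluate the standard form [assuming z > 2]: now log(z) + 4*log(z - 5) + 3*log(z - 2).
Answer: log(z) + 4*log(z - 5) + 3*log(z - 2).


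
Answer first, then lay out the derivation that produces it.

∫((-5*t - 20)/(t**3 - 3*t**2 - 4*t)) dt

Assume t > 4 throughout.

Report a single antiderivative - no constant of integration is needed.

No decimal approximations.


The answer is 5*log(t) - 2*log(t - 4) - 3*log(t + 1).
Step 1. Decompose ∫((-5*t - 20)/(t**3 - 3*t**2 - 4*t)) dt by partial fractions, (-5*t - 20)/(t**3 - 3*t**2 - 4*t) = -3/(t + 1) - 2/(t - 4) + 5/t: now ∫(5/t) dt + ∫(-2/(t - 4)) dt + ∫(-3/(t + 1)) dt.
Step 2. Evaluate the standard form [assuming t > -1]: now -3*log(t + 1) + ∫(5/t) dt + ∫(-2/(t - 4)) dt.
Step 3. Evaluate the standard form [assuming t > 4]: now -2*log(t - 4) - 3*log(t + 1) + ∫(5/t) dt.
Step 4. Evaluate the standard form [assuming t > 0]: now 5*log(t) - 2*log(t - 4) - 3*log(t + 1).
Answer: 5*log(t) - 2*log(t - 4) - 3*log(t + 1).


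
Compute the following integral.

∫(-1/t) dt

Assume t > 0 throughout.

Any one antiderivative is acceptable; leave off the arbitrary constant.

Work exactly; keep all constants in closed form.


Answer: -log(t).


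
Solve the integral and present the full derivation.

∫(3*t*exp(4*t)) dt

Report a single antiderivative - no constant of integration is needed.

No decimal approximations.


Step 1. Integrate ∫(3*t*exp(4*t)) dt by parts with u = t, dv = (3*exp(4*t)) dt, so v = 3*exp(4*t)/4: now 3*t*exp(4*t)/4 + ∫(-3*exp(4*t)/4) dt.
Step 2. Evaluate the standard form: now 3*t*exp(4*t)/4 - 3*exp(4*t)/16.
Answer: 3*t*exp(4*t)/4 - 3*exp(4*t)/16.


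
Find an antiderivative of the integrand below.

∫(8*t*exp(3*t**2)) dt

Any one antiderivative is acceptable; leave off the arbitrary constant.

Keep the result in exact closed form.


Answer: 4*exp(3*t**2)/3.


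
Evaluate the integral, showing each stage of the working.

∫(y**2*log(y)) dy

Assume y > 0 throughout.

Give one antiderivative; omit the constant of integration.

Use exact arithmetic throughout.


Step 1. Integrate ∫(y**2*log(y)) dy by parts with u = log(y), dv = (y**2) dy, so v = y**3/3 [assuming y > 0]: now y**3*log(y)/3 + ∫(-y**2/3) dy.
Step 2. Evaluate the standard form: now y**3*log(y)/3 - y**3/9.
Answer: y**3*log(y)/3 - y**3/9.


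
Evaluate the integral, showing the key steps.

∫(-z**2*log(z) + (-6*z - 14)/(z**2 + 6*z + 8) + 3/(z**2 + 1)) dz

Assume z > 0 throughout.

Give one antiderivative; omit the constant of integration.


Step 1. Rewrite: now ∫(-z**2*log(z)) dz + ∫((-6*z - 14)/(z**2 + 6*z + 8)) dz + ∫(3/(z**2 + 1)) dz.
Step 2. Evaluate the standard form: now 3*atan(z) + ∫(-z**2*log(z)) dz + ∫((-6*z - 14)/(z**2 + 6*z + 8)) dz.
Step 3. Decompose ∫((-6*z - 14)/(z**2 + 6*z + 8)) dz by partial fractions, (-6*z - 14)/(z**2 + 6*z + 8) = -5/(z + 4) - 1/(z + 2): now 3*atan(z) + ∫(-z**2*log(z)) dz + ∫(-1/(z + 2)) dz + ∫(-5/(z + 4)) dz.
Step 4. Evaluate the standard form [assuming z > -4]: now -5*log(z + 4) + 3*atan(z) + ∫(-z**2*log(z)) dz + ∫(-1/(z + 2)) dz.
Step 5. Evaluate the standard form [assuming z > -2]: now -log(z + 2) - 5*log(z + 4) + 3*atan(z) + ∫(-z**2*log(z)) dz.
Step 6. Integrate ∫(-z**2*log(z)) dz by parts with u = log(z), dv = (-z**2) dz, so v = -z**3/3 [assuming z > 0]: now -z**3*log(z)/3 - log(z + 2) - 5*log(z + 4) + 3*atan(z) + ∫(z**2/3) dz.
Step 7. Evaluate the standard form: now -z**3*log(z)/3 + z**3/9 - log(z + 2) - 5*log(z + 4) + 3*atan(z).
Answer: -z**3*log(z)/3 + z**3/9 - log(z + 2) - 5*log(z + 4) + 3*atan(z).


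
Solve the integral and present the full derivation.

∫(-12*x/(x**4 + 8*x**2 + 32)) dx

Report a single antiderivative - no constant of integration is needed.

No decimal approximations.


Step 1. Substitute u = x**2 + 4, turning ∫(-12*x/(x**4 + 8*x**2 + 32)) dx into ∫(-6/(u**2 + 16)) du: now ∫(-6/(u**2 + 16)) du.
Step 2. Evaluate the standard form: now -3*atan(u/4)/2.
Step 3. Substitute back u = x**2 + 4: now -3*atan(x**2/4 + 1)/2.
Answer: -3*atan(x**2/4 + 1)/2.


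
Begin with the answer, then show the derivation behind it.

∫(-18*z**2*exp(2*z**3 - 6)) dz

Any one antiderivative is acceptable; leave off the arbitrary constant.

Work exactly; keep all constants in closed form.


The answer is -3*exp(2*z**3 - 6).
Step 1. Substitute u = z**3 - 3, turning ∫(-18*z**2*exp(2*z**3 - 6)) dz into ∫(-6*exp(2*u)) du: now ∫(-6*exp(2*u)) du.
Step 2. Evaluate the standard form: now -3*exp(2*u).
Step 3. Substitute back u = z**3 - 3: now -3*exp(2*z**3 - 6).
Answer: -3*exp(2*z**3 - 6).


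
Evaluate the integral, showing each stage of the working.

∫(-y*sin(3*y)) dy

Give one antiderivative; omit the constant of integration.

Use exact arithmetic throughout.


Step 1. Integrate ∫(-y*sin(3*y)) dy by parts with u = y, dv = (-sin(3*y)) dy, so v = cos(3*y)/3: now y*cos(3*y)/3 + ∫(-cos(3*y)/3) dy.
Step 2. Evaluate the standard form: now y*cos(3*y)/3 - sin(3*y)/9.
Answer: y*cos(3*y)/3 - sin(3*y)/9.


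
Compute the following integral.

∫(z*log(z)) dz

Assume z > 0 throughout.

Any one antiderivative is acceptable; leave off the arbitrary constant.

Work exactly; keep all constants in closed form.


Answer: z**2*log(z)/2 - z**2/4.


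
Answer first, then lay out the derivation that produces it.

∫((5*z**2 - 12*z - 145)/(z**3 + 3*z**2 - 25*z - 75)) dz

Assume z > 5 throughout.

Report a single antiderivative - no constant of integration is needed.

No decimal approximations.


The answer is -log(z - 5) + 4*log(z + 3) + 2*log(z + 5).
Step 1. Decompose ∫((5*z**2 - 12*z - 145)/(z**3 + 3*z**2 - 25*z - 75)) dz by partial fractions, (5*z**2 - 12*z - 145)/(z**3 + 3*z**2 - 25*z - 75) = 2/(z + 5) + 4/(z + 3) - 1/(z - 5): now ∫(-1/(z - 5)) dz + ∫(4/(z + 3)) dz + ∫(2/(z + 5)) dz.
Step 2. Evaluate the standard form [assuming z > -5]: now 2*log(z + 5) + ∫(-1/(z - 5)) dz + ∫(4/(z + 3)) dz.
Step 3. Evaluate the standard form [assuming z > -3]: now 4*log(z + 3) + 2*log(z + 5) + ∫(-1/(z - 5)) dz.
Step 4. Evaluate the standard form [assuming z > 5]: now -log(z - 5) + 4*log(z + 3) + 2*log(z + 5).
Answer: -log(z - 5) + 4*log(z + 3) + 2*log(z + 5).


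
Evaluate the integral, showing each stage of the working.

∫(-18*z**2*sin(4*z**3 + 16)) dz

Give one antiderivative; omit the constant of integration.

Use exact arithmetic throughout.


Step 1. Substitute u = z**3 + 4, turning ∫(-18*z**2*sin(4*z**3 + 16)) dz into ∫(-6*sin(4*u)) du: now ∫(-6*sin(4*u)) du.
Step 2. Evaluate the standard form: now 3*cos(4*u)/2.
Step 3. Substitute back u = z**3 + 4: now 3*cos(4*z**3 + 16)/2.
Answer: 3*cos(4*z**3 + 16)/2.


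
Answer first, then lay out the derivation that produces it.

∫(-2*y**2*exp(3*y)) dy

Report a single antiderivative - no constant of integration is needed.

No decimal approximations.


The answer is -2*y**2*exp(3*y)/3 + 4*y*exp(3*y)/9 - 4*exp(3*y)/27.
Step 1. Integrate ∫(-2*y**2*exp(3*y)) dy by parts with u = y**2, dv = (-2*exp(3*y)) dy, so v = -2*exp(3*y)/3: now -2*y**2*exp(3*y)/3 + ∫(4*y*exp(3*y)/3) dy.
Step 2. Integrate ∫(4*y*exp(3*y)/3) dy by parts with u = y, dv = (4*exp(3*y)/3) dy, so v = 4*exp(3*y)/9: now -2*y**2*exp(3*y)/3 + 4*y*exp(3*y)/9 + ∫(-4*exp(3*y)/9) dy.
Step 3. Evaluate the standard form: now -2*y**2*exp(3*y)/3 + 4*y*exp(3*y)/9 - 4*exp(3*y)/27.
Answer: -2*y**2*exp(3*y)/3 + 4*y*exp(3*y)/9 - 4*exp(3*y)/27.


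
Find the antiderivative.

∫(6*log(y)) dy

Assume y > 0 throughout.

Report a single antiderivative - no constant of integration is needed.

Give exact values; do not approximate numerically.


Answer: 6*y*log(y) - 6*y.


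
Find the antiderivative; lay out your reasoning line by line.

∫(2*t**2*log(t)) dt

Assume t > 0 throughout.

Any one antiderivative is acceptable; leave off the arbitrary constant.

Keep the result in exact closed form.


Step 1. Integrate ∫(2*t**2*log(t)) dt by parts with u = log(t), dv = (2*t**2) dt, so v = 2*t**3/3 [assuming t > 0]: now 2*t**3*log(t)/3 + ∫(-2*t**2/3) dt.
Step 2. Evaluate the standard form: now 2*t**3*log(t)/3 - 2*t**3/9.
Answer: 2*t**3*log(t)/3 - 2*t**3/9.


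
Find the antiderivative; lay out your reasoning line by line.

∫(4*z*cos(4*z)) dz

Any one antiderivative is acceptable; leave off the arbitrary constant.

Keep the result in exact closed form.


Step 1. Integrate ∫(4*z*cos(4*z)) dz by parts with u = z, dv = (4*cos(4*z)) dz, so v = sin(4*z): now z*sin(4*z) + ∫(-sin(4*z)) dz.
Step 2. Evaluate the standard form: now z*sin(4*z) + cos(4*z)/4.
Answer: z*sin(4*z) + cos(4*z)/4.


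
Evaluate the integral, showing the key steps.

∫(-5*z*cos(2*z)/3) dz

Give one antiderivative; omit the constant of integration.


Step 1. Integrate ∫(-5*z*cos(2*z)/3) dz by parts with u = z, dv = (-5*cos(2*z)/3) dz, so v = -5*sin(2*z)/6: now -5*z*sin(2*z)/6 + ∫(5*sin(2*z)/6) dz.
Step 2. Evaluate the standard form: now -5*z*sin(2*z)/6 - 5*cos(2*z)/12.
Answer: -5*z*sin(2*z)/6 - 5*cos(2*z)/12.


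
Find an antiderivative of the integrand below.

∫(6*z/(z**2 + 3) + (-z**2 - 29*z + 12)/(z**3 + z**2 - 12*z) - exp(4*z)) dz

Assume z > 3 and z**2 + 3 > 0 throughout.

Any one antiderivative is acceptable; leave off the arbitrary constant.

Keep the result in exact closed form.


Answer: -exp(4*z)/4 - log(z) - 4*log(z - 3) + 4*log(z + 4) + 3*log(z**2 + 3).


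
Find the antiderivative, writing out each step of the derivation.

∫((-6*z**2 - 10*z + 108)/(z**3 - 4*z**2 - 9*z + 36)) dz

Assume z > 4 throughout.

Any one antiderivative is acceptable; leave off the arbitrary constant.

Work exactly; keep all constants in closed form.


Step 1. Decompose ∫((-6*z**2 - 10*z + 108)/(z**3 - 4*z**2 - 9*z + 36)) dz by partial fractions, (-6*z**2 - 10*z + 108)/(z**3 - 4*z**2 - 9*z + 36) = 2/(z + 3) - 4/(z - 3) - 4/(z - 4): now ∫(-4/(z - 4)) dz + ∫(-4/(z - 3)) dz + ∫(2/(z + 3)) dz.
Step 2. Evaluate the standard form [assuming z > 3]: now -4*log(z - 3) + ∫(-4/(z - 4)) dz + ∫(2/(z + 3)) dz.
Step 3. Evaluate the standard form [assuming z > -3]: now -4*log(z - 3) + 2*log(z + 3) + ∫(-4/(z - 4)) dz.
Step 4. Evaluate the standard form [assuming z > 4]: now -4*log(z - 4) - 4*log(z - 3) + 2*log(z + 3).
Answer: -4*log(z - 4) - 4*log(z - 3) + 2*log(z + 3).


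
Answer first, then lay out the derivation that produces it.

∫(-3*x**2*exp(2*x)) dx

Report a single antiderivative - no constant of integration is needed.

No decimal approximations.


The answer is -3*x**2*exp(2*x)/2 + 3*x*exp(2*x)/2 - 3*exp(2*x)/4.
Step 1. Integrate ∫(-3*x**2*exp(2*x)) dx by parts with u = x**2, dv = (-3*exp(2*x)) dx, so v = -3*exp(2*x)/2: now -3*x**2*exp(2*x)/2 + ∫(3*x*exp(2*x)) dx.
Step 2. Integrate ∫(3*x*exp(2*x)) dx by parts with u = x, dv = (3*exp(2*x)) dx, so v = 3*exp(2*x)/2: now -3*x**2*exp(2*x)/2 + 3*x*exp(2*x)/2 + ∫(-3*exp(2*x)/2) dx.
Step 3. Evaluate the standard form: now -3*x**2*exp(2*x)/2 + 3*x*exp(2*x)/2 - 3*exp(2*x)/4.
Answer: -3*x**2*exp(2*x)/2 + 3*x*exp(2*x)/2 - 3*exp(2*x)/4.


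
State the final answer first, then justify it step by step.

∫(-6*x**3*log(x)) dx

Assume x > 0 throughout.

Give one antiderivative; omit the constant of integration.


The answer is -3*x**4*log(x)/2 + 3*x**4/8.
Step 1. Integrate ∫(-6*x**3*log(x)) dx by parts with u = log(x), dv = (-6*x**3) dx, so v = -3*x**4/2 [assuming x > 0]: now -3*x**4*log(x)/2 + ∫(3*x**3/2) dx.
Step 2. Evaluate the standard form: now -3*x**4*log(x)/2 + 3*x**4/8.
Answer: -3*x**4*log(x)/2 + 3*x**4/8.


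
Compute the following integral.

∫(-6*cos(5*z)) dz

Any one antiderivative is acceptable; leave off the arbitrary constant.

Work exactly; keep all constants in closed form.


Answer: -6*sin(5*z)/5.


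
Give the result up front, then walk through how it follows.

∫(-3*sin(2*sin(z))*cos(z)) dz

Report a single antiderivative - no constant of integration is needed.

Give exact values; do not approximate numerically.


The answer is 3*cos(2*sin(z))/2.
Step 1. Substitute u = sin(z), turning ∫(-3*sin(2*sin(z))*cos(z)) dz into ∫(-3*sin(2*u)) du: now ∫(-3*sin(2*u)) du.
Step 2. Evaluate the standard form: now 3*cos(2*u)/2.
Step 3. Substitute back u = sin(z): now 3*cos(2*sin(z))/2.
Answer: 3*cos(2*sin(z))/2.


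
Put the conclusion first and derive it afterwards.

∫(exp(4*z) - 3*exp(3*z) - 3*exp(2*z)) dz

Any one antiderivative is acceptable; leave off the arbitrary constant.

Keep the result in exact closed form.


The answer is exp(4*z)/4 - exp(3*z) - 3*exp(2*z)/2.
Step 1. Rewrite: now ∫(-3*exp(2*z)) dz + ∫(-3*exp(3*z)) dz + ∫(exp(4*z)) dz.
Step 2. Evaluate the standard form: now -3*exp(2*z)/2 + ∫(-3*exp(3*z)) dz + ∫(exp(4*z)) dz.
Step 3. Evaluate the standard form: now -exp(3*z) - 3*exp(2*z)/2 + ∫(exp(4*z)) dz.
Step 4. Evaluate the standard form: now exp(4*z)/4 - exp(3*z) - 3*exp(2*z)/2.
Answer: exp(4*z)/4 - exp(3*z) - 3*exp(2*z)/2.


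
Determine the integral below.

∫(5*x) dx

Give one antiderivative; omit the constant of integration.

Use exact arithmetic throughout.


Answer: 5*x**2/2.


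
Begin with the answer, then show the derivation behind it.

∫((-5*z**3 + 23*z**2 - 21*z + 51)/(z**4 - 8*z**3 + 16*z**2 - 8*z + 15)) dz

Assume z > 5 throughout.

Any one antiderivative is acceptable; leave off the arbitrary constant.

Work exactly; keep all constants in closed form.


The answer is -2*log(z - 5) - 3*log(z - 3) + 2*atan(z).
Step 1. Decompose ∫((-5*z**3 + 23*z**2 - 21*z + 51)/(z**4 - 8*z**3 + 16*z**2 - 8*z + 15)) dz by partial fractions, (-5*z**3 + 23*z**2 - 21*z + 51)/(z**4 - 8*z**3 + 16*z**2 - 8*z + 15) = 2/(z**2 + 1) - 3/(z - 3) - 2/(z - 5): now ∫(-2/(z - 5)) dz + ∫(-3/(z - 3)) dz + ∫(2/(z**2 + 1)) dz.
Step 2. Evaluate the standard form [assuming z > 3]: now -3*log(z - 3) + ∫(-2/(z - 5)) dz + ∫(2/(z**2 + 1)) dz.
Step 3. Evaluate the standard form [assuming z > 5]: now -2*log(z - 5) - 3*log(z - 3) + ∫(2/(z**2 + 1)) dz.
Step 4. Evaluate the standard form: now -2*log(z - 5) - 3*log(z - 3) + 2*atan(z).
Answer: -2*log(z - 5) - 3*log(z - 3) + 2*atan(z).


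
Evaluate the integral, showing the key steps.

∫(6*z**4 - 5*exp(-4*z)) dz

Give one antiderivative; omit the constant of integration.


Step 1. Rewrite: now ∫(6*z**4) dz + ∫(-5*exp(-4*z)) dz.
Step 2. Evaluate the standard form: now ∫(6*z**4) dz + 5*exp(-4*z)/4.
Step 3. Evaluate the standard form: now 6*z**5/5 + 5*exp(-4*z)/4.
Answer: 6*z**5/5 + 5*exp(-4*z)/4.


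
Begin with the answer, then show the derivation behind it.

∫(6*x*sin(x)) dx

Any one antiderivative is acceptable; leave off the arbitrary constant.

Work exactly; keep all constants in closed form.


The answer is -6*x*cos(x) + 6*sin(x).
Step 1. Integrate ∫(6*x*sin(x)) dx by parts with u = x, dv = (6*sin(x)) dx, so v = -6*cos(x): now -6*x*cos(x) + ∫(6*cos(x)) dx.
Step 2. Evaluate the standard form: now -6*x*cos(x) + 6*sin(x).
Answer: -6*x*cos(x) + 6*sin(x).


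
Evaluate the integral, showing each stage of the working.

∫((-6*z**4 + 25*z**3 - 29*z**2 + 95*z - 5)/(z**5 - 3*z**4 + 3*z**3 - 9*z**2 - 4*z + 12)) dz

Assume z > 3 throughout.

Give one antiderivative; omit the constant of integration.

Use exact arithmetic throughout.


Step 1. Decompose ∫((-6*z**4 + 25*z**3 - 29*z**2 + 95*z - 5)/(z**5 - 3*z**4 + 3*z**3 - 9*z**2 - 4*z + 12)) dz by partial fractions, (-6*z**4 + 25*z**3 - 29*z**2 + 95*z - 5)/(z**5 - 3*z**4 + 3*z**3 - 9*z**2 - 4*z + 12) = 1/(z**2 + 4) - 4/(z + 1) - 4/(z - 1) + 2/(z - 3): now ∫(2/(z - 3)) dz + ∫(-4/(z - 1)) dz + ∫(-4/(z + 1)) dz + ∫(1/(z**2 + 4)) dz.
Step 2. Evaluate the standard form [assuming z > -1]: now -4*log(z + 1) + ∫(2/(z - 3)) dz + ∫(-4/(z - 1)) dz + ∫(1/(z**2 + 4)) dz.
Step 3. Evaluate the standard form [assuming z > 1]: now -4*log(z - 1) - 4*log(z + 1) + ∫(2/(z - 3)) dz + ∫(1/(z**2 + 4)) dz.
Step 4. Evaluate the standard form [assuming z > 3]: now 2*log(z - 3) - 4*log(z - 1) - 4*log(z + 1) + ∫(1/(z**2 + 4)) dz.
Step 5. Evaluate the standard form: now 2*log(z - 3) - 4*log(z - 1) - 4*log(z + 1) + atan(z/2)/2.
Answer: 2*log(z - 3) - 4*log(z - 1) - 4*log(z + 1) + atan(z/2)/2.


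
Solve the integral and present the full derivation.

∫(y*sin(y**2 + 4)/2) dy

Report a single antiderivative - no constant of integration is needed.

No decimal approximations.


Step 1. Substitute u = y**2 + 4, turning ∫(y*sin(y**2 + 4)/2) dy into ∫(sin(u)/4) du: now ∫(sin(u)/4) du.
Step 2. Evaluate the standard form: now -cos(u)/4.
Step 3. Substitute back u = y**2 + 4: now -cos(y**2 + 4)/4.
Answer: -cos(y**2 + 4)/4.


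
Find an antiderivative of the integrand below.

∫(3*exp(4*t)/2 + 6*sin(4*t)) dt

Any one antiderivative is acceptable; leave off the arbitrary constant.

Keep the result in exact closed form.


Answer: 3*exp(4*t)/8 - 3*cos(4*t)/2.


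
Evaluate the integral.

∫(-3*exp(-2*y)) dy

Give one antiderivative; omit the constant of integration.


Answer: 3*exp(-2*y)/2.


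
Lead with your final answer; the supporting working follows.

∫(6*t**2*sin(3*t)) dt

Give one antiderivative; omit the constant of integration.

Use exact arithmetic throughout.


The answer is -2*t**2*cos(3*t) + 4*t*sin(3*t)/3 + 4*cos(3*t)/9.
Step 1. Integrate ∫(6*t**2*sin(3*t)) dt by parts with u = t**2, dv = (6*sin(3*t)) dt, so v = -2*cos(3*t): now -2*t**2*cos(3*t) + ∫(4*t*cos(3*t)) dt.
Step 2. Integrate ∫(4*t*cos(3*t)) dt by parts with u = t, dv = (4*cos(3*t)) dt, so v = 4*sin(3*t)/3: now -2*t**2*cos(3*t) + 4*t*sin(3*t)/3 + ∫(-4*sin(3*t)/3) dt.
Step 3. Evaluate the standard form: now -2*t**2*cos(3*t) + 4*t*sin(3*t)/3 + 4*cos(3*t)/9.
Answer: -2*t**2*cos(3*t) + 4*t*sin(3*t)/3 + 4*cos(3*t)/9.


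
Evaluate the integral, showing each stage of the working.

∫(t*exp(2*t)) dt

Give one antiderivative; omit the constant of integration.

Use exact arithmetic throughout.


Step 1. Integrate ∫(t*exp(2*t)) dt by parts with u = t, dv = (exp(2*t)) dt, so v = exp(2*t)/2: now t*exp(2*t)/2 + ∫(-exp(2*t)/2) dt.
Step 2. Evaluate the standard form: now t*exp(2*t)/2 - exp(2*t)/4.
Answer: t*exp(2*t)/2 - exp(2*t)/4.


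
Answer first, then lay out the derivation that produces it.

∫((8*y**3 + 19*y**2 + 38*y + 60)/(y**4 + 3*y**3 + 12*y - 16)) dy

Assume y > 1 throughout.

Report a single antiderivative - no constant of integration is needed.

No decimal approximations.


The answer is 5*log(y - 1) + 3*log(y + 4) + atan(y/2).
Step 1. Decompose ∫((8*y**3 + 19*y**2 + 38*y + 60)/(y**4 + 3*y**3 + 12*y - 16)) dy by partial fractions, (8*y**3 + 19*y**2 + 38*y + 60)/(y**4 + 3*y**3 + 12*y - 16) = 2/(y**2 + 4) + 3/(y + 4) + 5/(y - 1): now ∫(5/(y - 1)) dy + ∫(3/(y + 4)) dy + ∫(2/(y**2 + 4)) dy.
Step 2. Evaluate the standard form [assuming y > -4]: now 3*log(y + 4) + ∫(5/(y - 1)) dy + ∫(2/(y**2 + 4)) dy.
Step 3. Evaluate the standard form [assuming y > 1]: now 5*log(y - 1) + 3*log(y + 4) + ∫(2/(y**2 + 4)) dy.
Step 4. Evaluate the standard form: now 5*log(y - 1) + 3*log(y + 4) + atan(y/2).
Answer: 5*log(y - 1) + 3*log(y + 4) + atan(y/2).


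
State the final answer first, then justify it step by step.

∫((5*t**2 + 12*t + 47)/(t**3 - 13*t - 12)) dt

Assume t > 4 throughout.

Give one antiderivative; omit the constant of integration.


The answer is 5*log(t - 4) - 4*log(t + 1) + 4*log(t + 3).
Step 1. Decompose ∫((5*t**2 + 12*t + 47)/(t**3 - 13*t - 12)) dt by partial fractions, (5*t**2 + 12*t + 47)/(t**3 - 13*t - 12) = 4/(t + 3) - 4/(t + 1) + 5/(t - 4): now ∫(5/(t - 4)) dt + ∫(-4/(t + 1)) dt + ∫(4/(t + 3)) dt.
Step 2. Evaluate the standard form [assuming t > -1]: now -4*log(t + 1) + ∫(5/(t - 4)) dt + ∫(4/(t + 3)) dt.
Step 3. Evaluate the standard form [assuming t > -3]: now -4*log(t + 1) + 4*log(t + 3) + ∫(5/(t - 4)) dt.
Step 4. Evaluate the standard form [assuming t > 4]: now 5*log(t - 4) - 4*log(t + 1) + 4*log(t + 3).
Answer: 5*log(t - 4) - 4*log(t + 1) + 4*log(t + 3).


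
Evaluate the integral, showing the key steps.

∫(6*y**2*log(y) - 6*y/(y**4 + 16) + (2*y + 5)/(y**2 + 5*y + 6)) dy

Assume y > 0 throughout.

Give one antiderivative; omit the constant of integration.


Step 1. Rewrite: now ∫(-6*y/(y**4 + 16)) dy + ∫(6*y**2*log(y)) dy + ∫((2*y + 5)/(y**2 + 5*y + 6)) dy.
Step 2. Substitute u = y**2, turning ∫(-6*y/(y**4 + 16)) dy into ∫(-3/(u**2 + 16)) du: now ∫(6*y**2*log(y)) dy + ∫((2*y + 5)/(y**2 + 5*y + 6)) dy + ∫(-3/(u**2 + 16)) du.
Step 3. Evaluate the standard form: now -3*atan(u/4)/4 + ∫(6*y**2*log(y)) dy + ∫((2*y + 5)/(y**2 + 5*y + 6)) dy.
Step 4. Substitute back u = y**2: now -3*atan(y**2/4)/4 + ∫(6*y**2*log(y)) dy + ∫((2*y + 5)/(y**2 + 5*y + 6)) dy.
Step 5. Decompose ∫((2*y + 5)/(y**2 + 5*y + 6)) dy by partial fractions, (2*y + 5)/(y**2 + 5*y + 6) = 1/(y + 3) + 1/(y + 2): now -3*atan(y**2/4)/4 + ∫(6*y**2*log(y)) dy + ∫(1/(y + 2)) dy + ∫(1/(y + 3)) dy.
Step 6. Evaluate the standard form [assuming y > -3]: now log(y + 3) - 3*atan(y**2/4)/4 + ∫(6*y**2*log(y)) dy + ∫(1/(y + 2)) dy.
Step 7. Evaluate the standard form [assuming y > -2]: now log(y + 2) + log(y + 3) - 3*atan(y**2/4)/4 + ∫(6*y**2*log(y)) dy.
Step 8. Integrate ∫(6*y**2*log(y)) dy by parts with u = log(y), dv = (6*y**2) dy, so v = 2*y**3 [assuming y > 0]: now 2*y**3*log(y) + log(y + 2) + log(y + 3) - 3*atan(y**2/4)/4 + ∫(-2*y**2) dy.
Step 9. Evaluate the standard form: now 2*y**3*log(y) - 2*y**3/3 + log(y + 2) + log(y + 3) - 3*atan(y**2/4)/4.
Answer: 2*y**3*log(y) - 2*y**3/3 + log(y + 2) + log(y + 3) - 3*atan(y**2/4)/4.


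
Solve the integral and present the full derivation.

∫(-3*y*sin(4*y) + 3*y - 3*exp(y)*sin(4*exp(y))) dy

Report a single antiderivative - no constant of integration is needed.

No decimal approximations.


Step 1. Rewrite: now ∫(3*y) dy + ∫(-3*y*sin(4*y)) dy + ∫(-3*exp(y)*sin(4*exp(y))) dy.
Step 2. Integrate ∫(-3*y*sin(4*y)) dy by parts with u = y, dv = (-3*sin(4*y)) dy, so v = 3*cos(4*y)/4: now 3*y*cos(4*y)/4 + ∫(3*y) dy + ∫(-3*exp(y)*sin(4*exp(y))) dy + ∫(-3*cos(4*y)/4) dy.
Step 3. Evaluate the standard form: now 3*y*cos(4*y)/4 - 3*sin(4*y)/16 + ∫(3*y) dy + ∫(-3*exp(y)*sin(4*exp(y))) dy.
Step 4. Evaluate the standard form: now 3*y**2/2 + 3*y*cos(4*y)/4 - 3*sin(4*y)/16 + ∫(-3*exp(y)*sin(4*exp(y))) dy.
Step 5. Substitute u = exp(y), turning ∫(-3*exp(y)*sin(4*exp(y))) dy into ∫(-3*sin(4*u)) du: now 3*y**2/2 + 3*y*cos(4*y)/4 - 3*sin(4*y)/16 + ∫(-3*sin(4*u)) du.
Step 6. Evaluate the standard form: now 3*y**2/2 + 3*y*cos(4*y)/4 - 3*sin(4*y)/16 + 3*cos(4*u)/4.
Step 7. Substitute back u = exp(y): now 3*y**2/2 + 3*y*cos(4*y)/4 - 3*sin(4*y)/16 + 3*cos(4*exp(y))/4.
Answer: 3*y**2/2 + 3*y*cos(4*y)/4 - 3*sin(4*y)/16 + 3*cos(4*exp(y))/4.


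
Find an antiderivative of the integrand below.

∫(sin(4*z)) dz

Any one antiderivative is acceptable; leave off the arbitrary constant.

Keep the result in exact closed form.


Answer: -cos(4*z)/4.


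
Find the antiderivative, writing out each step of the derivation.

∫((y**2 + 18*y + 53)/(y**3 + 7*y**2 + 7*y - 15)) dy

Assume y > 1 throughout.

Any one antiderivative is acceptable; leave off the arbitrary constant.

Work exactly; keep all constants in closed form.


Step 1. Decompose ∫((y**2 + 18*y + 53)/(y**3 + 7*y**2 + 7*y - 15)) dy by partial fractions, (y**2 + 18*y + 53)/(y**3 + 7*y**2 + 7*y - 15) = -1/(y + 5) - 1/(y + 3) + 3/(y - 1): now ∫(3/(y - 1)) dy + ∫(-1/(y + 3)) dy + ∫(-1/(y + 5)) dy.
Step 2. Evaluate the standard form [assuming y > -5]: now -log(y + 5) + ∫(3/(y - 1)) dy + ∫(-1/(y + 3)) dy.
Step 3. Evaluate the standard form [assuming y > 1]: now 3*log(y - 1) - log(y + 5) + ∫(-1/(y + 3)) dy.
Step 4. Evaluate the standard form [assuming y > -3]: now 3*log(y - 1) - log(y + 3) - log(y + 5).
Answer: 3*log(y - 1) - log(y + 3) - log(y + 5).


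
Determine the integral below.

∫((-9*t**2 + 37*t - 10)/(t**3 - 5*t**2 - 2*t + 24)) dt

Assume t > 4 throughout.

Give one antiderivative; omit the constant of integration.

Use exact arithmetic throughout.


Answer: -log(t - 4) - 4*log(t - 3) - 4*log(t + 2).


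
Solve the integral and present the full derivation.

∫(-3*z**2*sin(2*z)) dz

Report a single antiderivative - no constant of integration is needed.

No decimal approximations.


Step 1. Integrate ∫(-3*z**2*sin(2*z)) dz by parts with u = z**2, dv = (-3*sin(2*z)) dz, so v = 3*cos(2*z)/2: now 3*z**2*cos(2*z)/2 + ∫(-3*z*cos(2*z)) dz.
Step 2. Integrate ∫(-3*z*cos(2*z)) dz by parts with u = z, dv = (-3*cos(2*z)) dz, so v = -3*sin(2*z)/2: now 3*z**2*cos(2*z)/2 - 3*z*sin(2*z)/2 + ∫(3*sin(2*z)/2) dz.
Step 3. Evaluate the standard form: now 3*z**2*cos(2*z)/2 - 3*z*sin(2*z)/2 - 3*cos(2*z)/4.
Answer: 3*z**2*cos(2*z)/2 - 3*z*sin(2*z)/2 - 3*cos(2*z)/4.


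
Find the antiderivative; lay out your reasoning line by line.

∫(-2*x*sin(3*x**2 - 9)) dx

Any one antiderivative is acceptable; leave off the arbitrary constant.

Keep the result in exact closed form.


Step 1. Substitute u = x**2 - 3, turning ∫(-2*x*sin(3*x**2 - 9)) dx into ∫(-sin(3*u)) du: now ∫(-sin(3*u)) du.
Step 2. Evaluate the standard form: now cos(3*u)/3.
Step 3. Substitute back u = x**2 - 3: now cos(3*x**2 - 9)/3.
Answer: cos(3*x**2 - 9)/3.


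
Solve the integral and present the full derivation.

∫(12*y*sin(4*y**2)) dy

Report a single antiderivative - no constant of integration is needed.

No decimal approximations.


Step 1. Substitute u = y**2, turning ∫(12*y*sin(4*y**2)) dy into ∫(6*sin(4*u)) du: now ∫(6*sin(4*u)) du.
Step 2. Evaluate the standard form: now -3*cos(4*u)/2.
Step 3. Substitute back u = y**2: now -3*cos(4*y**2)/2.
Answer: -3*cos(4*y**2)/2.


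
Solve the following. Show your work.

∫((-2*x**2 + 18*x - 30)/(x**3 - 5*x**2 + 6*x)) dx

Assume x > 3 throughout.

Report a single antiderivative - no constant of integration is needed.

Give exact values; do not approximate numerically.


Step 1. Decompose ∫((-2*x**2 + 18*x - 30)/(x**3 - 5*x**2 + 6*x)) dx by partial fractions, (-2*x**2 + 18*x - 30)/(x**3 - 5*x**2 + 6*x) = 1/(x - 2) + 2/(x - 3) - 5/x: now ∫(-5/x) dx + ∫(2/(x - 3)) dx + ∫(1/(x - 2)) dx.
Step 2. Evaluate the standard form [assuming x > 0]: now -5*log(x) + ∫(2/(x - 3)) dx + ∫(1/(x - 2)) dx.
Step 3. Evaluate the standard form [assuming x > 3]: now -5*log(x) + 2*log(x - 3) + ∫(1/(x - 2)) dx.
Step 4. Evaluate the standard form [assuming x > 2]: now -5*log(x) + 2*log(x - 3) + log(x - 2).
Answer: -5*log(x) + 2*log(x - 3) + log(x - 2).


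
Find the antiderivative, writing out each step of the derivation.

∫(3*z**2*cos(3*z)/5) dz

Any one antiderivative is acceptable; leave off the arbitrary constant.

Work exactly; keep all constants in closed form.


Step 1. Integrate ∫(3*z**2*cos(3*z)/5) dz by parts with u = z**2, dv = (3*cos(3*z)/5) dz, so v = sin(3*z)/5: now z**2*sin(3*z)/5 + ∫(-2*z*sin(3*z)/5) dz.
Step 2. Integrate ∫(-2*z*sin(3*z)/5) dz by parts with u = z, dv = (-2*sin(3*z)/5) dz, so v = 2*cos(3*z)/15: now z**2*sin(3*z)/5 + 2*z*cos(3*z)/15 + ∫(-2*cos(3*z)/15) dz.
Step 3. Evaluate the standard form: now z**2*sin(3*z)/5 + 2*z*cos(3*z)/15 - 2*sin(3*z)/45.
Answer: z**2*sin(3*z)/5 + 2*z*cos(3*z)/15 - 2*sin(3*z)/45.


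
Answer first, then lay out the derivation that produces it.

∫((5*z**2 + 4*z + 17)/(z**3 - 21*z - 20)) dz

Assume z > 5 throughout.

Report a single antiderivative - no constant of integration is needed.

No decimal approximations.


The answer is 3*log(z - 5) - log(z + 1) + 3*log(z + 4).
Step 1. Decompose ∫((5*z**2 + 4*z + 17)/(z**3 - 21*z - 20)) dz by partial fractions, (5*z**2 + 4*z + 17)/(z**3 - 21*z - 20) = 3/(z + 4) - 1/(z + 1) + 3/(z - 5): now ∫(3/(z - 5)) dz + ∫(-1/(z + 1)) dz + ∫(3/(z + 4)) dz.
Step 2. Evaluate the standard form [assuming z > 5]: now 3*log(z - 5) + ∫(-1/(z + 1)) dz + ∫(3/(z + 4)) dz.
Step 3. Evaluate the standard form [assuming z > -4]: now 3*log(z - 5) + 3*log(z + 4) + ∫(-1/(z + 1)) dz.
Step 4. Evaluate the standard form [assuming z > -1]: now 3*log(z - 5) - log(z + 1) + 3*log(z + 4).
Answer: 3*log(z - 5) - log(z + 1) + 3*log(z + 4).


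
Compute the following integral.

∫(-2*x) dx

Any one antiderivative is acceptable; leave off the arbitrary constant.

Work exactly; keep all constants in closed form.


Answer: -x**2.


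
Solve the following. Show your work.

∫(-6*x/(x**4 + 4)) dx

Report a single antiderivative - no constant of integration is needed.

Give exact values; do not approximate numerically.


Step 1. Substitute u = x**2, turning ∫(-6*x/(x**4 + 4)) dx into ∫(-3/(u**2 + 4)) du: now ∫(-3/(u**2 + 4)) du.
Step 2. Evaluate the standard form: now -3*atan(u/2)/2.
Step 3. Substitute back u = x**2: now -3*atan(x**2/2)/2.
Answer: -3*atan(x**2/2)/2.


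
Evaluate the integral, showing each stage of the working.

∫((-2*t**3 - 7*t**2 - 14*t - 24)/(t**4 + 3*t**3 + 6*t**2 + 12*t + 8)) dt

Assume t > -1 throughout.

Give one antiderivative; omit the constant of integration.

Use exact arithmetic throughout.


Step 1. Decompose ∫((-2*t**3 - 7*t**2 - 14*t - 24)/(t**4 + 3*t**3 + 6*t**2 + 12*t + 8)) dt by partial fractions, (-2*t**3 - 7*t**2 - 14*t - 24)/(t**4 + 3*t**3 + 6*t**2 + 12*t + 8) = -2/(t**2 + 4) + 1/(t + 2) - 3/(t + 1): now ∫(-3/(t + 1)) dt + ∫(1/(t + 2)) dt + ∫(-2/(t**2 + 4)) dt.
Step 2. Evaluate the standard form [assuming t > -2]: now log(t + 2) + ∫(-3/(t + 1)) dt + ∫(-2/(t**2 + 4)) dt.
Step 3. Evaluate the standard form [assuming t > -1]: now -3*log(t + 1) + log(t + 2) + ∫(-2/(t**2 + 4)) dt.
Step 4. Evaluate the standard form: now -3*log(t + 1) + log(t + 2) - atan(t/2).
Answer: -3*log(t + 1) + log(t + 2) - atan(t/2).


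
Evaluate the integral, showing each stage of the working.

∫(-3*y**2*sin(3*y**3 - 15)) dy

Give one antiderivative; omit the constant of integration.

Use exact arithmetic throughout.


Step 1. Substitute u = y**3 - 5, turning ∫(-3*y**2*sin(3*y**3 - 15)) dy into ∫(-sin(3*u)) du: now ∫(-sin(3*u)) du.
Step 2. Evaluate the standard form: now cos(3*u)/3.
Step 3. Substitute back u = y**3 - 5: now cos(3*y**3 - 15)/3.
Answer: cos(3*y**3 - 15)/3.


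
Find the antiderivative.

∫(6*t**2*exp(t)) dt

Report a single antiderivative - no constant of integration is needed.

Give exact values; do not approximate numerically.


Answer: 6*t**2*exp(t) - 12*t*exp(t) + 12*exp(t).


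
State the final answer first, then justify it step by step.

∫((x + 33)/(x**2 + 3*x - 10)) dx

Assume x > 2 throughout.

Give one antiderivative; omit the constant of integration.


The answer is 5*log(x - 2) - 4*log(x + 5).
Step 1. Decompose ∫((x + 33)/(x**2 + 3*x - 10)) dx by partial fractions, (x + 33)/(x**2 + 3*x - 10) = -4/(x + 5) + 5/(x - 2): now ∫(5/(x - 2)) dx + ∫(-4/(x + 5)) dx.
Step 2. Evaluate the standard form [assuming x > -5]: now -4*log(x + 5) + ∫(5/(x - 2)) dx.
Step 3. Evaluate the standard form [assuming x > 2]: now 5*log(x - 2) - 4*log(x + 5).
Answer: 5*log(x - 2) - 4*log(x + 5).


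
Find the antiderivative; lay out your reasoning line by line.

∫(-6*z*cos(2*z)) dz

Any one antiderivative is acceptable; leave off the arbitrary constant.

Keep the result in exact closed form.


Step 1. Integrate ∫(-6*z*cos(2*z)) dz by parts with u = z, dv = (-6*cos(2*z)) dz, so v = -3*sin(2*z): now -3*z*sin(2*z) + ∫(3*sin(2*z)) dz.
Step 2. Evaluate the standard form: now -3*z*sin(2*z) - 3*cos(2*z)/2.
Answer: -3*z*sin(2*z) - 3*cos(2*z)/2.


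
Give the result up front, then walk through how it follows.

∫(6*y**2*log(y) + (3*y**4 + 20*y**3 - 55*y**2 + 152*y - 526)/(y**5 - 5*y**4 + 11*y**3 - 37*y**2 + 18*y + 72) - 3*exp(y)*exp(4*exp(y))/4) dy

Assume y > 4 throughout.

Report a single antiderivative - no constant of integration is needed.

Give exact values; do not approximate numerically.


The answer is 2*y**3*log(y) - 2*y**3/3 - 3*exp(4*exp(y))/16 + 5*log(y - 4) + 3*log(y - 2) - 5*log(y + 1) + 4*atan(y/3)/3.
Step 1. Rewrite: now ∫(6*y**2*log(y)) dy + ∫((3*y**4 + 20*y**3 - 55*y**2 + 152*y - 526)/(y**5 - 5*y**4 + 11*y**3 - 37*y**2 + 18*y + 72)) dy + ∫(-3*exp(y)*exp(4*exp(y))/4) dy.
Step 2. Integrate ∫(6*y**2*log(y)) dy by parts with u = log(y), dv = (6*y**2) dy, so v = 2*y**3 [assuming y > 0]: now 2*y**3*log(y) + ∫(-2*y**2) dy + ∫((3*y**4 + 20*y**3 - 55*y**2 + 152*y - 526)/(y**5 - 5*y**4 + 11*y**3 - 37*y**2 + 18*y + 72)) dy + ∫(-3*exp(y)*exp(4*exp(y))/4) dy.
Step 3. Evaluate the standard form: now 2*y**3*log(y) - 2*y**3/3 + ∫((3*y**4 + 20*y**3 - 55*y**2 + 152*y - 526)/(y**5 - 5*y**4 + 11*y**3 - 37*y**2 + 18*y + 72)) dy + ∫(-3*exp(y)*exp(4*exp(y))/4) dy.
Step 4. Substitute u = exp(y), turning ∫(-3*exp(y)*exp(4*exp(y))/4) dy into ∫(-3*exp(4*u)/4) du: now 2*y**3*log(y) - 2*y**3/3 + ∫((3*y**4 + 20*y**3 - 55*y**2 + 152*y - 526)/(y**5 - 5*y**4 + 11*y**3 - 37*y**2 + 18*y + 72)) dy + ∫(-3*exp(4*u)/4) du.
Step 5. Evaluate the standard form: now 2*y**3*log(y) - 2*y**3/3 - 3*exp(4*u)/16 + ∫((3*y**4 + 20*y**3 - 55*y**2 + 152*y - 526)/(y**5 - 5*y**4 + 11*y**3 - 37*y**2 + 18*y + 72)) dy.
Step 6. Substitute back u = exp(y): now 2*y**3*log(y) - 2*y**3/3 - 3*exp(4*exp(y))/16 + ∫((3*y**4 + 20*y**3 - 55*y**2 + 152*y - 526)/(y**5 - 5*y**4 + 11*y**3 - 37*y**2 + 18*y + 72)) dy.
Step 7. Decompose ∫((3*y**4 + 20*y**3 - 55*y**2 + 152*y - 526)/(y**5 - 5*y**4 + 11*y**3 - 37*y**2 + 18*y + 72)) dy by partial fractions, (3*y**4 + 20*y**3 - 55*y**2 + 152*y - 526)/(y**5 - 5*y**4 + 11*y**3 - 37*y**2 + 18*y + 72) = 4/(y**2 + 9) - 5/(y + 1) + 3/(y - 2) + 5/(y - 4): now 2*y**3*log(y) - 2*y**3/3 - 3*exp(4*exp(y))/16 + ∫(5/(y - 4)) dy + ∫(3/(y - 2)) dy + ∫(-5/(y + 1)) dy + ∫(4/(y**2 + 9)) dy.
Step 8. Evaluate the standard form [assuming y > 2]: now 2*y**3*log(y) - 2*y**3/3 - 3*exp(4*exp(y))/16 + 3*log(y - 2) + ∫(5/(y - 4)) dy + ∫(-5/(y + 1)) dy + ∫(4/(y**2 + 9)) dy.
Step 9. Evaluate the standard form [assuming y > 4]: now 2*y**3*log(y) - 2*y**3/3 - 3*exp(4*exp(y))/16 + 5*log(y - 4) + 3*log(y - 2) + ∫(-5/(y + 1)) dy + ∫(4/(y**2 + 9)) dy.
Step 10. Evaluate the standard form [assuming y > -1]: now 2*y**3*log(y) - 2*y**3/3 - 3*exp(4*exp(y))/16 + 5*log(y - 4) + 3*log(y - 2) - 5*log(y + 1) + ∫(4/(y**2 + 9)) dy.
Step 11. Evaluate the standard form: now 2*y**3*log(y) - 2*y**3/3 - 3*exp(4*exp(y))/16 + 5*log(y - 4) + 3*log(y - 2) - 5*log(y + 1) + 4*atan(y/3)/3.
Answer: 2*y**3*log(y) - 2*y**3/3 - 3*exp(4*exp(y))/16 + 5*log(y - 4) + 3*log(y - 2) - 5*log(y + 1) + 4*atan(y/3)/3.


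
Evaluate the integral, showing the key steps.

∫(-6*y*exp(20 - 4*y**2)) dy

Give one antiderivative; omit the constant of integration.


Step 1. Substitute u = y**2 - 5, turning ∫(-6*y*exp(20 - 4*y**2)) dy into ∫(-3*exp(-4*u)) du: now ∫(-3*exp(-4*u)) du.
Step 2. Evaluate the standard form: now 3*exp(-4*u)/4.
Step 3. Substitute back u = y**2 - 5: now 3*exp(20 - 4*y**2)/4.
Answer: 3*exp(20 - 4*y**2)/4.


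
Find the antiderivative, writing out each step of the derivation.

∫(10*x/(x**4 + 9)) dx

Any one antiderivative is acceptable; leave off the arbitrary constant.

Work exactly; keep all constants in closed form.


Step 1. Substitute u = x**2, turning ∫(10*x/(x**4 + 9)) dx into ∫(5/(u**2 + 9)) du: now ∫(5/(u**2 + 9)) du.
Step 2. Evaluate the standard form: now 5*atan(u/3)/3.
Step 3. Substitute back u = x**2: now 5*atan(x**2/3)/3.
Answer: 5*atan(x**2/3)/3.
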